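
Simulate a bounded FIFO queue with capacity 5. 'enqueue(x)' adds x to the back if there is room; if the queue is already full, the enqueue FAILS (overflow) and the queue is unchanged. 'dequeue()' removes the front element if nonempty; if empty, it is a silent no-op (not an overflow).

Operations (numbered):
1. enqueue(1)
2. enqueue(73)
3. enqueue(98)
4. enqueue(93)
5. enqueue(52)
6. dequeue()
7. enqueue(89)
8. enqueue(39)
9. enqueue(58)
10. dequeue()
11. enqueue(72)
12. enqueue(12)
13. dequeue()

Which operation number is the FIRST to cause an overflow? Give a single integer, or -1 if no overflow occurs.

Answer: 8

Derivation:
1. enqueue(1): size=1
2. enqueue(73): size=2
3. enqueue(98): size=3
4. enqueue(93): size=4
5. enqueue(52): size=5
6. dequeue(): size=4
7. enqueue(89): size=5
8. enqueue(39): size=5=cap → OVERFLOW (fail)
9. enqueue(58): size=5=cap → OVERFLOW (fail)
10. dequeue(): size=4
11. enqueue(72): size=5
12. enqueue(12): size=5=cap → OVERFLOW (fail)
13. dequeue(): size=4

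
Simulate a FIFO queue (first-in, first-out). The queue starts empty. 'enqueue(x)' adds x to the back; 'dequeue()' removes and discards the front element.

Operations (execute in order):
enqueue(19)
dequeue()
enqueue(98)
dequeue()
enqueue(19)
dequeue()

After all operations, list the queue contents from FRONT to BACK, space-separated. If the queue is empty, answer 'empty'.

enqueue(19): [19]
dequeue(): []
enqueue(98): [98]
dequeue(): []
enqueue(19): [19]
dequeue(): []

Answer: empty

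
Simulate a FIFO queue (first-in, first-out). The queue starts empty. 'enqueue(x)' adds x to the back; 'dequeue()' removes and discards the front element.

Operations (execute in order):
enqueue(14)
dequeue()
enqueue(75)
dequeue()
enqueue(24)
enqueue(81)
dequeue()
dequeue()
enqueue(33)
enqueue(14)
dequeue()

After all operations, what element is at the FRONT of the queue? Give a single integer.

enqueue(14): queue = [14]
dequeue(): queue = []
enqueue(75): queue = [75]
dequeue(): queue = []
enqueue(24): queue = [24]
enqueue(81): queue = [24, 81]
dequeue(): queue = [81]
dequeue(): queue = []
enqueue(33): queue = [33]
enqueue(14): queue = [33, 14]
dequeue(): queue = [14]

Answer: 14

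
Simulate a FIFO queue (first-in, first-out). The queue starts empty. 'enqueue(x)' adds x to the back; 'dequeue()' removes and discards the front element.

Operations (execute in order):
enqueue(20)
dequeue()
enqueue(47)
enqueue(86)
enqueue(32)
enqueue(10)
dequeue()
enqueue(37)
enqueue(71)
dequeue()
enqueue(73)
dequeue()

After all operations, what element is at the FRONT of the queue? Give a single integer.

Answer: 10

Derivation:
enqueue(20): queue = [20]
dequeue(): queue = []
enqueue(47): queue = [47]
enqueue(86): queue = [47, 86]
enqueue(32): queue = [47, 86, 32]
enqueue(10): queue = [47, 86, 32, 10]
dequeue(): queue = [86, 32, 10]
enqueue(37): queue = [86, 32, 10, 37]
enqueue(71): queue = [86, 32, 10, 37, 71]
dequeue(): queue = [32, 10, 37, 71]
enqueue(73): queue = [32, 10, 37, 71, 73]
dequeue(): queue = [10, 37, 71, 73]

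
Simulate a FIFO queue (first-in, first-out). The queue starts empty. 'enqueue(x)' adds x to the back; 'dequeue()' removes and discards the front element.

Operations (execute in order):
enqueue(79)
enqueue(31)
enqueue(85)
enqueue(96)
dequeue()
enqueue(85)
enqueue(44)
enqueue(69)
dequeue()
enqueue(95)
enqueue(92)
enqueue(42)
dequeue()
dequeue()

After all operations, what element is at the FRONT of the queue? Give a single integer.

Answer: 85

Derivation:
enqueue(79): queue = [79]
enqueue(31): queue = [79, 31]
enqueue(85): queue = [79, 31, 85]
enqueue(96): queue = [79, 31, 85, 96]
dequeue(): queue = [31, 85, 96]
enqueue(85): queue = [31, 85, 96, 85]
enqueue(44): queue = [31, 85, 96, 85, 44]
enqueue(69): queue = [31, 85, 96, 85, 44, 69]
dequeue(): queue = [85, 96, 85, 44, 69]
enqueue(95): queue = [85, 96, 85, 44, 69, 95]
enqueue(92): queue = [85, 96, 85, 44, 69, 95, 92]
enqueue(42): queue = [85, 96, 85, 44, 69, 95, 92, 42]
dequeue(): queue = [96, 85, 44, 69, 95, 92, 42]
dequeue(): queue = [85, 44, 69, 95, 92, 42]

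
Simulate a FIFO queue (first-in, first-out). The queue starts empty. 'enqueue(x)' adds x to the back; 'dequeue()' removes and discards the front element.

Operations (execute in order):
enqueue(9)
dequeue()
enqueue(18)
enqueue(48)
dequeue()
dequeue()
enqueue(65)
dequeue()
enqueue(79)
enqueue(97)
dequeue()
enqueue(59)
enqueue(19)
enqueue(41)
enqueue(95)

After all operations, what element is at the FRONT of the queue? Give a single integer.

Answer: 97

Derivation:
enqueue(9): queue = [9]
dequeue(): queue = []
enqueue(18): queue = [18]
enqueue(48): queue = [18, 48]
dequeue(): queue = [48]
dequeue(): queue = []
enqueue(65): queue = [65]
dequeue(): queue = []
enqueue(79): queue = [79]
enqueue(97): queue = [79, 97]
dequeue(): queue = [97]
enqueue(59): queue = [97, 59]
enqueue(19): queue = [97, 59, 19]
enqueue(41): queue = [97, 59, 19, 41]
enqueue(95): queue = [97, 59, 19, 41, 95]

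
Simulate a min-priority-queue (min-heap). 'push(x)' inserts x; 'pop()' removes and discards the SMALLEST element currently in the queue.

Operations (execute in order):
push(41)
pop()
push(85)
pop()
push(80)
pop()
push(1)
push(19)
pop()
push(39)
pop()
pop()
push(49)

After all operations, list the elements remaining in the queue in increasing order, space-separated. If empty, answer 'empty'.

push(41): heap contents = [41]
pop() → 41: heap contents = []
push(85): heap contents = [85]
pop() → 85: heap contents = []
push(80): heap contents = [80]
pop() → 80: heap contents = []
push(1): heap contents = [1]
push(19): heap contents = [1, 19]
pop() → 1: heap contents = [19]
push(39): heap contents = [19, 39]
pop() → 19: heap contents = [39]
pop() → 39: heap contents = []
push(49): heap contents = [49]

Answer: 49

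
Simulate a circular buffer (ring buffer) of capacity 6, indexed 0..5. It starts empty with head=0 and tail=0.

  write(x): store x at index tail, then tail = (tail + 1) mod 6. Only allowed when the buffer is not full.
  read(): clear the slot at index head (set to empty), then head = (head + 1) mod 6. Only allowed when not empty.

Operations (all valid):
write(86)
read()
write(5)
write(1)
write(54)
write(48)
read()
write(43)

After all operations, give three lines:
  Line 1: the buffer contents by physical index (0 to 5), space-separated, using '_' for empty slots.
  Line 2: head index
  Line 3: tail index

Answer: _ _ 1 54 48 43
2
0

Derivation:
write(86): buf=[86 _ _ _ _ _], head=0, tail=1, size=1
read(): buf=[_ _ _ _ _ _], head=1, tail=1, size=0
write(5): buf=[_ 5 _ _ _ _], head=1, tail=2, size=1
write(1): buf=[_ 5 1 _ _ _], head=1, tail=3, size=2
write(54): buf=[_ 5 1 54 _ _], head=1, tail=4, size=3
write(48): buf=[_ 5 1 54 48 _], head=1, tail=5, size=4
read(): buf=[_ _ 1 54 48 _], head=2, tail=5, size=3
write(43): buf=[_ _ 1 54 48 43], head=2, tail=0, size=4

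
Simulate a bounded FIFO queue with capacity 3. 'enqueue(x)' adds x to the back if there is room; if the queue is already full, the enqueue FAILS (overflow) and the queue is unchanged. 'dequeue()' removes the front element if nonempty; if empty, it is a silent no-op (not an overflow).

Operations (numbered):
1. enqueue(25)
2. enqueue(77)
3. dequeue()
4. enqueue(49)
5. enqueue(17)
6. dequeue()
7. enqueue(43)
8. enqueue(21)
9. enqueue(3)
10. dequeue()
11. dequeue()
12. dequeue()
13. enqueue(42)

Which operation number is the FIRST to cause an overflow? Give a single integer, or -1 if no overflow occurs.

Answer: 8

Derivation:
1. enqueue(25): size=1
2. enqueue(77): size=2
3. dequeue(): size=1
4. enqueue(49): size=2
5. enqueue(17): size=3
6. dequeue(): size=2
7. enqueue(43): size=3
8. enqueue(21): size=3=cap → OVERFLOW (fail)
9. enqueue(3): size=3=cap → OVERFLOW (fail)
10. dequeue(): size=2
11. dequeue(): size=1
12. dequeue(): size=0
13. enqueue(42): size=1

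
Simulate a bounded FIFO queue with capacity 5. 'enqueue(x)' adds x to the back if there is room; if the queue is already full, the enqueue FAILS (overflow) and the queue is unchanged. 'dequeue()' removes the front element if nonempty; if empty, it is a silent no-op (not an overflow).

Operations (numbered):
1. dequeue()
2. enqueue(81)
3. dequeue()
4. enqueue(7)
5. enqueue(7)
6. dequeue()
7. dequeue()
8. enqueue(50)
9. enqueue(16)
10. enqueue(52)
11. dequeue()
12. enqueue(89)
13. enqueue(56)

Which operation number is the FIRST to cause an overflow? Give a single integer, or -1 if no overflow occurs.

1. dequeue(): empty, no-op, size=0
2. enqueue(81): size=1
3. dequeue(): size=0
4. enqueue(7): size=1
5. enqueue(7): size=2
6. dequeue(): size=1
7. dequeue(): size=0
8. enqueue(50): size=1
9. enqueue(16): size=2
10. enqueue(52): size=3
11. dequeue(): size=2
12. enqueue(89): size=3
13. enqueue(56): size=4

Answer: -1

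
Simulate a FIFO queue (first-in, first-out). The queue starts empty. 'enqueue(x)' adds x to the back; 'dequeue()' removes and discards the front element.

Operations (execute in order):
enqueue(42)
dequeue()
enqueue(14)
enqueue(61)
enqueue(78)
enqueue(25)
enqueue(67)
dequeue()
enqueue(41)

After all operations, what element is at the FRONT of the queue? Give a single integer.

enqueue(42): queue = [42]
dequeue(): queue = []
enqueue(14): queue = [14]
enqueue(61): queue = [14, 61]
enqueue(78): queue = [14, 61, 78]
enqueue(25): queue = [14, 61, 78, 25]
enqueue(67): queue = [14, 61, 78, 25, 67]
dequeue(): queue = [61, 78, 25, 67]
enqueue(41): queue = [61, 78, 25, 67, 41]

Answer: 61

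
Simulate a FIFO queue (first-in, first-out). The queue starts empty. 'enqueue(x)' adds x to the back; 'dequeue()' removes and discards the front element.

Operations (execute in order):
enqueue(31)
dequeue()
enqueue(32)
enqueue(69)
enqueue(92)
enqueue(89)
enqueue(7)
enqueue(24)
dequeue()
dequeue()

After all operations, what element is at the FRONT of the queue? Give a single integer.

enqueue(31): queue = [31]
dequeue(): queue = []
enqueue(32): queue = [32]
enqueue(69): queue = [32, 69]
enqueue(92): queue = [32, 69, 92]
enqueue(89): queue = [32, 69, 92, 89]
enqueue(7): queue = [32, 69, 92, 89, 7]
enqueue(24): queue = [32, 69, 92, 89, 7, 24]
dequeue(): queue = [69, 92, 89, 7, 24]
dequeue(): queue = [92, 89, 7, 24]

Answer: 92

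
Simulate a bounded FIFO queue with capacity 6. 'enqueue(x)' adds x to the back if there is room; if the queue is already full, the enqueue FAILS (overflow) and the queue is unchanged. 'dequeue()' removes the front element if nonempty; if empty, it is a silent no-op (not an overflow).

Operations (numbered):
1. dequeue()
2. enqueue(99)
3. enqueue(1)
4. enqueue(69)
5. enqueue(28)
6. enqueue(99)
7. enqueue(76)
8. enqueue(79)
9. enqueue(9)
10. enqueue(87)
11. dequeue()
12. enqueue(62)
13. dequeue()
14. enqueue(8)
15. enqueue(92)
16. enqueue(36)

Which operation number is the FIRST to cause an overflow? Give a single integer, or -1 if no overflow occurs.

1. dequeue(): empty, no-op, size=0
2. enqueue(99): size=1
3. enqueue(1): size=2
4. enqueue(69): size=3
5. enqueue(28): size=4
6. enqueue(99): size=5
7. enqueue(76): size=6
8. enqueue(79): size=6=cap → OVERFLOW (fail)
9. enqueue(9): size=6=cap → OVERFLOW (fail)
10. enqueue(87): size=6=cap → OVERFLOW (fail)
11. dequeue(): size=5
12. enqueue(62): size=6
13. dequeue(): size=5
14. enqueue(8): size=6
15. enqueue(92): size=6=cap → OVERFLOW (fail)
16. enqueue(36): size=6=cap → OVERFLOW (fail)

Answer: 8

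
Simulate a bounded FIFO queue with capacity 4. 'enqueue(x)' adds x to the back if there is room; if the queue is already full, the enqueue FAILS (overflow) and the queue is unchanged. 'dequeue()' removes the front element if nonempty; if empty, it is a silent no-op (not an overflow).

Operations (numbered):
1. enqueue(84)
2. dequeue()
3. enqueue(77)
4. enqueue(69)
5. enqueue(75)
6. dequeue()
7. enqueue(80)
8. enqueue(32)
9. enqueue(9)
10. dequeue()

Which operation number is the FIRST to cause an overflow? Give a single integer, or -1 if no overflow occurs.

1. enqueue(84): size=1
2. dequeue(): size=0
3. enqueue(77): size=1
4. enqueue(69): size=2
5. enqueue(75): size=3
6. dequeue(): size=2
7. enqueue(80): size=3
8. enqueue(32): size=4
9. enqueue(9): size=4=cap → OVERFLOW (fail)
10. dequeue(): size=3

Answer: 9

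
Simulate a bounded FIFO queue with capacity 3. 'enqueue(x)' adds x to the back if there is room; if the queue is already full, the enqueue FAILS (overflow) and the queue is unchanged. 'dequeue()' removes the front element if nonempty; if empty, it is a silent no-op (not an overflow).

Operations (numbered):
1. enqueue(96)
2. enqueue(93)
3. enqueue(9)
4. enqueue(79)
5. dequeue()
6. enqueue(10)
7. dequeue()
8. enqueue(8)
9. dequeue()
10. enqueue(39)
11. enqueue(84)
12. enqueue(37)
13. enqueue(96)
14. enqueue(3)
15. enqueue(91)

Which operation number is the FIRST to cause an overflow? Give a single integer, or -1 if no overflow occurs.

1. enqueue(96): size=1
2. enqueue(93): size=2
3. enqueue(9): size=3
4. enqueue(79): size=3=cap → OVERFLOW (fail)
5. dequeue(): size=2
6. enqueue(10): size=3
7. dequeue(): size=2
8. enqueue(8): size=3
9. dequeue(): size=2
10. enqueue(39): size=3
11. enqueue(84): size=3=cap → OVERFLOW (fail)
12. enqueue(37): size=3=cap → OVERFLOW (fail)
13. enqueue(96): size=3=cap → OVERFLOW (fail)
14. enqueue(3): size=3=cap → OVERFLOW (fail)
15. enqueue(91): size=3=cap → OVERFLOW (fail)

Answer: 4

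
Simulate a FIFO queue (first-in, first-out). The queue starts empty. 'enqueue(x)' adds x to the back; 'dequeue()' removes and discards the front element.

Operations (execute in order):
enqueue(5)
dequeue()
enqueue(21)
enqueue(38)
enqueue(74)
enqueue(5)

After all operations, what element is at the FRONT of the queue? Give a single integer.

Answer: 21

Derivation:
enqueue(5): queue = [5]
dequeue(): queue = []
enqueue(21): queue = [21]
enqueue(38): queue = [21, 38]
enqueue(74): queue = [21, 38, 74]
enqueue(5): queue = [21, 38, 74, 5]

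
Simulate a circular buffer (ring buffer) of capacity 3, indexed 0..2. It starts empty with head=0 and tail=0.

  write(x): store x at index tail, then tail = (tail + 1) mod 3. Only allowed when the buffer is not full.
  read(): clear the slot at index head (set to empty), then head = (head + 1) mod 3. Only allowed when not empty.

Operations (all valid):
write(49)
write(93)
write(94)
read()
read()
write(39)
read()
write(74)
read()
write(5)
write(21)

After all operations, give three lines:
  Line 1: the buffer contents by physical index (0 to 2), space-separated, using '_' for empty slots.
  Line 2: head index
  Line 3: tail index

Answer: 21 74 5
1
1

Derivation:
write(49): buf=[49 _ _], head=0, tail=1, size=1
write(93): buf=[49 93 _], head=0, tail=2, size=2
write(94): buf=[49 93 94], head=0, tail=0, size=3
read(): buf=[_ 93 94], head=1, tail=0, size=2
read(): buf=[_ _ 94], head=2, tail=0, size=1
write(39): buf=[39 _ 94], head=2, tail=1, size=2
read(): buf=[39 _ _], head=0, tail=1, size=1
write(74): buf=[39 74 _], head=0, tail=2, size=2
read(): buf=[_ 74 _], head=1, tail=2, size=1
write(5): buf=[_ 74 5], head=1, tail=0, size=2
write(21): buf=[21 74 5], head=1, tail=1, size=3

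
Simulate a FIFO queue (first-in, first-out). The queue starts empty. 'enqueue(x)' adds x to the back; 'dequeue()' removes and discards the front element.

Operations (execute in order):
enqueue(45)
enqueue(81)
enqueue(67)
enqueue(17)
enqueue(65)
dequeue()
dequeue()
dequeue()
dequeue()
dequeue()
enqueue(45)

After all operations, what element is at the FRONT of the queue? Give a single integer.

enqueue(45): queue = [45]
enqueue(81): queue = [45, 81]
enqueue(67): queue = [45, 81, 67]
enqueue(17): queue = [45, 81, 67, 17]
enqueue(65): queue = [45, 81, 67, 17, 65]
dequeue(): queue = [81, 67, 17, 65]
dequeue(): queue = [67, 17, 65]
dequeue(): queue = [17, 65]
dequeue(): queue = [65]
dequeue(): queue = []
enqueue(45): queue = [45]

Answer: 45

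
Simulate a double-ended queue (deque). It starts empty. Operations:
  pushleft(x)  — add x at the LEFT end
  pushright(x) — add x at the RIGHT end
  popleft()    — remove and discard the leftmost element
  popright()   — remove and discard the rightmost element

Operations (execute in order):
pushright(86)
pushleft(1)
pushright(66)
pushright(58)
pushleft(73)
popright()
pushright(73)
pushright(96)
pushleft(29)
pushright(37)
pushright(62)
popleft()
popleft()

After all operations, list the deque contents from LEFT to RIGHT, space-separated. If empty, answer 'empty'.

Answer: 1 86 66 73 96 37 62

Derivation:
pushright(86): [86]
pushleft(1): [1, 86]
pushright(66): [1, 86, 66]
pushright(58): [1, 86, 66, 58]
pushleft(73): [73, 1, 86, 66, 58]
popright(): [73, 1, 86, 66]
pushright(73): [73, 1, 86, 66, 73]
pushright(96): [73, 1, 86, 66, 73, 96]
pushleft(29): [29, 73, 1, 86, 66, 73, 96]
pushright(37): [29, 73, 1, 86, 66, 73, 96, 37]
pushright(62): [29, 73, 1, 86, 66, 73, 96, 37, 62]
popleft(): [73, 1, 86, 66, 73, 96, 37, 62]
popleft(): [1, 86, 66, 73, 96, 37, 62]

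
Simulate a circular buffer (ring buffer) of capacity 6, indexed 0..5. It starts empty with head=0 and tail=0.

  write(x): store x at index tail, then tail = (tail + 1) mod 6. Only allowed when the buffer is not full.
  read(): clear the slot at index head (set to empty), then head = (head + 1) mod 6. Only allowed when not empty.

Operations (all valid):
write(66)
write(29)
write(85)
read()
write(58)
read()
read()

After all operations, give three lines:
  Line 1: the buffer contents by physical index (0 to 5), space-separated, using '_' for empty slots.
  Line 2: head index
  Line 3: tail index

Answer: _ _ _ 58 _ _
3
4

Derivation:
write(66): buf=[66 _ _ _ _ _], head=0, tail=1, size=1
write(29): buf=[66 29 _ _ _ _], head=0, tail=2, size=2
write(85): buf=[66 29 85 _ _ _], head=0, tail=3, size=3
read(): buf=[_ 29 85 _ _ _], head=1, tail=3, size=2
write(58): buf=[_ 29 85 58 _ _], head=1, tail=4, size=3
read(): buf=[_ _ 85 58 _ _], head=2, tail=4, size=2
read(): buf=[_ _ _ 58 _ _], head=3, tail=4, size=1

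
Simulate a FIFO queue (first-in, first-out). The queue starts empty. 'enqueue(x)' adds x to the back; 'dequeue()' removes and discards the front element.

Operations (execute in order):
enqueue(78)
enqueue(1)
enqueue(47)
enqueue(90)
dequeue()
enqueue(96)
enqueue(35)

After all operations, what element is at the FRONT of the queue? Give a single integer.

Answer: 1

Derivation:
enqueue(78): queue = [78]
enqueue(1): queue = [78, 1]
enqueue(47): queue = [78, 1, 47]
enqueue(90): queue = [78, 1, 47, 90]
dequeue(): queue = [1, 47, 90]
enqueue(96): queue = [1, 47, 90, 96]
enqueue(35): queue = [1, 47, 90, 96, 35]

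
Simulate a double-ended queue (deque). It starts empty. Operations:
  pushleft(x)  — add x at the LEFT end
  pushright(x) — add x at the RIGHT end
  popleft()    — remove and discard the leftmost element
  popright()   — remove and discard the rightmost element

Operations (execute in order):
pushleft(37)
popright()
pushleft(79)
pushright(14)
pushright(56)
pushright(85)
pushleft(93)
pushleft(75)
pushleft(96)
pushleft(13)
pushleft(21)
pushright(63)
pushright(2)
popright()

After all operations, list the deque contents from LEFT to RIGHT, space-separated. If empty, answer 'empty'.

Answer: 21 13 96 75 93 79 14 56 85 63

Derivation:
pushleft(37): [37]
popright(): []
pushleft(79): [79]
pushright(14): [79, 14]
pushright(56): [79, 14, 56]
pushright(85): [79, 14, 56, 85]
pushleft(93): [93, 79, 14, 56, 85]
pushleft(75): [75, 93, 79, 14, 56, 85]
pushleft(96): [96, 75, 93, 79, 14, 56, 85]
pushleft(13): [13, 96, 75, 93, 79, 14, 56, 85]
pushleft(21): [21, 13, 96, 75, 93, 79, 14, 56, 85]
pushright(63): [21, 13, 96, 75, 93, 79, 14, 56, 85, 63]
pushright(2): [21, 13, 96, 75, 93, 79, 14, 56, 85, 63, 2]
popright(): [21, 13, 96, 75, 93, 79, 14, 56, 85, 63]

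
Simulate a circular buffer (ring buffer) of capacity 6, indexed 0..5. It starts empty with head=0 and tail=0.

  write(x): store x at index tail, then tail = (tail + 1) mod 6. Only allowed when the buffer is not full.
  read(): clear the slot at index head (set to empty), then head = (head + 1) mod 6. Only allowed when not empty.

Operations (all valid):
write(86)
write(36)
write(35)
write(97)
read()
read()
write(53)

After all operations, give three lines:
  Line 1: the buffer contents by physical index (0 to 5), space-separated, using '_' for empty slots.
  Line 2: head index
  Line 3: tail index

write(86): buf=[86 _ _ _ _ _], head=0, tail=1, size=1
write(36): buf=[86 36 _ _ _ _], head=0, tail=2, size=2
write(35): buf=[86 36 35 _ _ _], head=0, tail=3, size=3
write(97): buf=[86 36 35 97 _ _], head=0, tail=4, size=4
read(): buf=[_ 36 35 97 _ _], head=1, tail=4, size=3
read(): buf=[_ _ 35 97 _ _], head=2, tail=4, size=2
write(53): buf=[_ _ 35 97 53 _], head=2, tail=5, size=3

Answer: _ _ 35 97 53 _
2
5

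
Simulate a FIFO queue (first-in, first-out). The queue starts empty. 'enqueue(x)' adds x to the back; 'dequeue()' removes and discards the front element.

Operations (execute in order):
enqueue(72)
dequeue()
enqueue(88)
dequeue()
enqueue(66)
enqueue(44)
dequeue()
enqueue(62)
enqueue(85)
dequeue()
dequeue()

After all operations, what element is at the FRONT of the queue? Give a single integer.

enqueue(72): queue = [72]
dequeue(): queue = []
enqueue(88): queue = [88]
dequeue(): queue = []
enqueue(66): queue = [66]
enqueue(44): queue = [66, 44]
dequeue(): queue = [44]
enqueue(62): queue = [44, 62]
enqueue(85): queue = [44, 62, 85]
dequeue(): queue = [62, 85]
dequeue(): queue = [85]

Answer: 85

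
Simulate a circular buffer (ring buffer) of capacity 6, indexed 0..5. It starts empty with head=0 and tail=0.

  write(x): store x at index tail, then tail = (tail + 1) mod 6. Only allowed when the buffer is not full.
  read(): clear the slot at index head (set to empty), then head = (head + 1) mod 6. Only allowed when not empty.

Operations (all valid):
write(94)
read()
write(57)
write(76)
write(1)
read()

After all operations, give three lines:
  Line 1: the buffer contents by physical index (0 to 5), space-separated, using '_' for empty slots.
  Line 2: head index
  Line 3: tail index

Answer: _ _ 76 1 _ _
2
4

Derivation:
write(94): buf=[94 _ _ _ _ _], head=0, tail=1, size=1
read(): buf=[_ _ _ _ _ _], head=1, tail=1, size=0
write(57): buf=[_ 57 _ _ _ _], head=1, tail=2, size=1
write(76): buf=[_ 57 76 _ _ _], head=1, tail=3, size=2
write(1): buf=[_ 57 76 1 _ _], head=1, tail=4, size=3
read(): buf=[_ _ 76 1 _ _], head=2, tail=4, size=2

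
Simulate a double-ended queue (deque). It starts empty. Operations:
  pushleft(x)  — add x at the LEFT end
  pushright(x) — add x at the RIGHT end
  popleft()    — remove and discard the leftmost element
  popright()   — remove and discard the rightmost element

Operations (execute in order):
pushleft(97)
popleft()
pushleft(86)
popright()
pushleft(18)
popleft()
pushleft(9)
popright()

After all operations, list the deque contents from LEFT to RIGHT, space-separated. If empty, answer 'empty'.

Answer: empty

Derivation:
pushleft(97): [97]
popleft(): []
pushleft(86): [86]
popright(): []
pushleft(18): [18]
popleft(): []
pushleft(9): [9]
popright(): []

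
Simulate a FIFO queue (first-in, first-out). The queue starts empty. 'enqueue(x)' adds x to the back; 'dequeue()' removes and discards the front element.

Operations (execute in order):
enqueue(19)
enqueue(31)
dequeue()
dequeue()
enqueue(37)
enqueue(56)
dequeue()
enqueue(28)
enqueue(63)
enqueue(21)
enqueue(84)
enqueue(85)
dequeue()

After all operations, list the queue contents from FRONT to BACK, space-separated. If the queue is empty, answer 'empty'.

Answer: 28 63 21 84 85

Derivation:
enqueue(19): [19]
enqueue(31): [19, 31]
dequeue(): [31]
dequeue(): []
enqueue(37): [37]
enqueue(56): [37, 56]
dequeue(): [56]
enqueue(28): [56, 28]
enqueue(63): [56, 28, 63]
enqueue(21): [56, 28, 63, 21]
enqueue(84): [56, 28, 63, 21, 84]
enqueue(85): [56, 28, 63, 21, 84, 85]
dequeue(): [28, 63, 21, 84, 85]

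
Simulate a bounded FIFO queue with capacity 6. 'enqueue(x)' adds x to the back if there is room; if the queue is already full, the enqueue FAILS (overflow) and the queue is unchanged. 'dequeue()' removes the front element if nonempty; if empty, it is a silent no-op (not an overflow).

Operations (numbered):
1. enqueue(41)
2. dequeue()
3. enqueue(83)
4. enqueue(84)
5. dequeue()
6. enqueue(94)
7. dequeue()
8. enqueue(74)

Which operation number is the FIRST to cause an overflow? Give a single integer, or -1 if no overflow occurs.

1. enqueue(41): size=1
2. dequeue(): size=0
3. enqueue(83): size=1
4. enqueue(84): size=2
5. dequeue(): size=1
6. enqueue(94): size=2
7. dequeue(): size=1
8. enqueue(74): size=2

Answer: -1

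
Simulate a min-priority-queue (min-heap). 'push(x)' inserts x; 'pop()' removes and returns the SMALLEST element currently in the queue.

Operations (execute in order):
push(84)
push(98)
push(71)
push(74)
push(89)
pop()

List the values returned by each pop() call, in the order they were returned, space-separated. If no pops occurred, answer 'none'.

Answer: 71

Derivation:
push(84): heap contents = [84]
push(98): heap contents = [84, 98]
push(71): heap contents = [71, 84, 98]
push(74): heap contents = [71, 74, 84, 98]
push(89): heap contents = [71, 74, 84, 89, 98]
pop() → 71: heap contents = [74, 84, 89, 98]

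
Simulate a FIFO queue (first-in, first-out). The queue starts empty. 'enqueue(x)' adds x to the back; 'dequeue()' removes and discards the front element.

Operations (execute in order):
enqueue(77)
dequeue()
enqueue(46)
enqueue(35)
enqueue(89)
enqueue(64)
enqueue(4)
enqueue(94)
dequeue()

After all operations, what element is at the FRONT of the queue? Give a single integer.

Answer: 35

Derivation:
enqueue(77): queue = [77]
dequeue(): queue = []
enqueue(46): queue = [46]
enqueue(35): queue = [46, 35]
enqueue(89): queue = [46, 35, 89]
enqueue(64): queue = [46, 35, 89, 64]
enqueue(4): queue = [46, 35, 89, 64, 4]
enqueue(94): queue = [46, 35, 89, 64, 4, 94]
dequeue(): queue = [35, 89, 64, 4, 94]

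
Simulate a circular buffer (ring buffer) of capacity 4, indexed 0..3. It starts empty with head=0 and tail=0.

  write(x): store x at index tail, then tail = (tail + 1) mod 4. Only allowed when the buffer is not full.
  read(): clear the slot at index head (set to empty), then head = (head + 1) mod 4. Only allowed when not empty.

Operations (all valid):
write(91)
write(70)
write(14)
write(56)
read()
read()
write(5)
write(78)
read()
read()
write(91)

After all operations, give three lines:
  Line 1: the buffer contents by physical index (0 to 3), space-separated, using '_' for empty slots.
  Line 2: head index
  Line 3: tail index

write(91): buf=[91 _ _ _], head=0, tail=1, size=1
write(70): buf=[91 70 _ _], head=0, tail=2, size=2
write(14): buf=[91 70 14 _], head=0, tail=3, size=3
write(56): buf=[91 70 14 56], head=0, tail=0, size=4
read(): buf=[_ 70 14 56], head=1, tail=0, size=3
read(): buf=[_ _ 14 56], head=2, tail=0, size=2
write(5): buf=[5 _ 14 56], head=2, tail=1, size=3
write(78): buf=[5 78 14 56], head=2, tail=2, size=4
read(): buf=[5 78 _ 56], head=3, tail=2, size=3
read(): buf=[5 78 _ _], head=0, tail=2, size=2
write(91): buf=[5 78 91 _], head=0, tail=3, size=3

Answer: 5 78 91 _
0
3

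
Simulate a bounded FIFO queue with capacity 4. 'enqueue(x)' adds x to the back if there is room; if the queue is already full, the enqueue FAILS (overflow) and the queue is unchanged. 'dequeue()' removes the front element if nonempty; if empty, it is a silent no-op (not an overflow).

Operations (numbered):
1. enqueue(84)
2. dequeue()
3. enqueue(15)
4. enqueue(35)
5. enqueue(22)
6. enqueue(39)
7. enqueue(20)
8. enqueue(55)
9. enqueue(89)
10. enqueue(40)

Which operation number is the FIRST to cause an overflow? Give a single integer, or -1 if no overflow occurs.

1. enqueue(84): size=1
2. dequeue(): size=0
3. enqueue(15): size=1
4. enqueue(35): size=2
5. enqueue(22): size=3
6. enqueue(39): size=4
7. enqueue(20): size=4=cap → OVERFLOW (fail)
8. enqueue(55): size=4=cap → OVERFLOW (fail)
9. enqueue(89): size=4=cap → OVERFLOW (fail)
10. enqueue(40): size=4=cap → OVERFLOW (fail)

Answer: 7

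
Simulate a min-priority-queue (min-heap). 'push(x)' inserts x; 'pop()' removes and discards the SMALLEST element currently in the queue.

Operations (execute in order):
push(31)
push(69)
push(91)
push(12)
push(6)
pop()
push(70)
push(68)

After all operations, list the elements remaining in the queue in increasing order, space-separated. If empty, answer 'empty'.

push(31): heap contents = [31]
push(69): heap contents = [31, 69]
push(91): heap contents = [31, 69, 91]
push(12): heap contents = [12, 31, 69, 91]
push(6): heap contents = [6, 12, 31, 69, 91]
pop() → 6: heap contents = [12, 31, 69, 91]
push(70): heap contents = [12, 31, 69, 70, 91]
push(68): heap contents = [12, 31, 68, 69, 70, 91]

Answer: 12 31 68 69 70 91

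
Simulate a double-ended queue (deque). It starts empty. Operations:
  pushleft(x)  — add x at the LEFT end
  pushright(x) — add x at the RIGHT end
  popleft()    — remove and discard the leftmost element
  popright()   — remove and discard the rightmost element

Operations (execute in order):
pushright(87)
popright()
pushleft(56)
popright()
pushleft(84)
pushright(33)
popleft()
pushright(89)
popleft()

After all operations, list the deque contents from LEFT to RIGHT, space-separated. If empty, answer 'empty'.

pushright(87): [87]
popright(): []
pushleft(56): [56]
popright(): []
pushleft(84): [84]
pushright(33): [84, 33]
popleft(): [33]
pushright(89): [33, 89]
popleft(): [89]

Answer: 89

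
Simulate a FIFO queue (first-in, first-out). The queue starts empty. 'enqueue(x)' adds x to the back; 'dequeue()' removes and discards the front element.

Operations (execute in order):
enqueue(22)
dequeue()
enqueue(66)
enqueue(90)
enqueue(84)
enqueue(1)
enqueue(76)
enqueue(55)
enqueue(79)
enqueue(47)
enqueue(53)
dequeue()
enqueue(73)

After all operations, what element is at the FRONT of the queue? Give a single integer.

enqueue(22): queue = [22]
dequeue(): queue = []
enqueue(66): queue = [66]
enqueue(90): queue = [66, 90]
enqueue(84): queue = [66, 90, 84]
enqueue(1): queue = [66, 90, 84, 1]
enqueue(76): queue = [66, 90, 84, 1, 76]
enqueue(55): queue = [66, 90, 84, 1, 76, 55]
enqueue(79): queue = [66, 90, 84, 1, 76, 55, 79]
enqueue(47): queue = [66, 90, 84, 1, 76, 55, 79, 47]
enqueue(53): queue = [66, 90, 84, 1, 76, 55, 79, 47, 53]
dequeue(): queue = [90, 84, 1, 76, 55, 79, 47, 53]
enqueue(73): queue = [90, 84, 1, 76, 55, 79, 47, 53, 73]

Answer: 90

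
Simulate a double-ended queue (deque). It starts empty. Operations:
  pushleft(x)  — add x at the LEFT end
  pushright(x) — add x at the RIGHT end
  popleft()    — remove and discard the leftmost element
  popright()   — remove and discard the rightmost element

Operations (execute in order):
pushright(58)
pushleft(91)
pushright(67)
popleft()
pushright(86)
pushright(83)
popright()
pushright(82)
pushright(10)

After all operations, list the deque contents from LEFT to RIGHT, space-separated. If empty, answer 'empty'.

pushright(58): [58]
pushleft(91): [91, 58]
pushright(67): [91, 58, 67]
popleft(): [58, 67]
pushright(86): [58, 67, 86]
pushright(83): [58, 67, 86, 83]
popright(): [58, 67, 86]
pushright(82): [58, 67, 86, 82]
pushright(10): [58, 67, 86, 82, 10]

Answer: 58 67 86 82 10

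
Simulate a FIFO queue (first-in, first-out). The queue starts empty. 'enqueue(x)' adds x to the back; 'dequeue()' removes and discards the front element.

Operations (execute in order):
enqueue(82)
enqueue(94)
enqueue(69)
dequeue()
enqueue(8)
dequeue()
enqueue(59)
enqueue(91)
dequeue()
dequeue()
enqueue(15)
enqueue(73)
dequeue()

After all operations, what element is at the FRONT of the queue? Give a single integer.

Answer: 91

Derivation:
enqueue(82): queue = [82]
enqueue(94): queue = [82, 94]
enqueue(69): queue = [82, 94, 69]
dequeue(): queue = [94, 69]
enqueue(8): queue = [94, 69, 8]
dequeue(): queue = [69, 8]
enqueue(59): queue = [69, 8, 59]
enqueue(91): queue = [69, 8, 59, 91]
dequeue(): queue = [8, 59, 91]
dequeue(): queue = [59, 91]
enqueue(15): queue = [59, 91, 15]
enqueue(73): queue = [59, 91, 15, 73]
dequeue(): queue = [91, 15, 73]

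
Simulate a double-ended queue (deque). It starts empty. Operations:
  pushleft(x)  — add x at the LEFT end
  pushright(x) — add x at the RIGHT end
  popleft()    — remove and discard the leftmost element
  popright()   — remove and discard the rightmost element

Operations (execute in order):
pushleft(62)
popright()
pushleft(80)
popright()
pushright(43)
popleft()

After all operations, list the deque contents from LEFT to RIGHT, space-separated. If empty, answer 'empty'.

pushleft(62): [62]
popright(): []
pushleft(80): [80]
popright(): []
pushright(43): [43]
popleft(): []

Answer: empty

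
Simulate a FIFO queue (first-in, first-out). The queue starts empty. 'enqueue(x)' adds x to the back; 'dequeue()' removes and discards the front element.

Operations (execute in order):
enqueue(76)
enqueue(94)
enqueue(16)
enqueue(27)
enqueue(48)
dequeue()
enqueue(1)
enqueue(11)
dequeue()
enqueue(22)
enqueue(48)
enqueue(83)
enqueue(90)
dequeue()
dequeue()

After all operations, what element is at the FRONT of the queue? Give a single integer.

enqueue(76): queue = [76]
enqueue(94): queue = [76, 94]
enqueue(16): queue = [76, 94, 16]
enqueue(27): queue = [76, 94, 16, 27]
enqueue(48): queue = [76, 94, 16, 27, 48]
dequeue(): queue = [94, 16, 27, 48]
enqueue(1): queue = [94, 16, 27, 48, 1]
enqueue(11): queue = [94, 16, 27, 48, 1, 11]
dequeue(): queue = [16, 27, 48, 1, 11]
enqueue(22): queue = [16, 27, 48, 1, 11, 22]
enqueue(48): queue = [16, 27, 48, 1, 11, 22, 48]
enqueue(83): queue = [16, 27, 48, 1, 11, 22, 48, 83]
enqueue(90): queue = [16, 27, 48, 1, 11, 22, 48, 83, 90]
dequeue(): queue = [27, 48, 1, 11, 22, 48, 83, 90]
dequeue(): queue = [48, 1, 11, 22, 48, 83, 90]

Answer: 48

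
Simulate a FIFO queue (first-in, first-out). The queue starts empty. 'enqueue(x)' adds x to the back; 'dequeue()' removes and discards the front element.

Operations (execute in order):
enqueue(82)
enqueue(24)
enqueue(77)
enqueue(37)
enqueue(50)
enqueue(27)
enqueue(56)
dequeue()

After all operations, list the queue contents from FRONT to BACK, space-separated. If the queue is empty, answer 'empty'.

Answer: 24 77 37 50 27 56

Derivation:
enqueue(82): [82]
enqueue(24): [82, 24]
enqueue(77): [82, 24, 77]
enqueue(37): [82, 24, 77, 37]
enqueue(50): [82, 24, 77, 37, 50]
enqueue(27): [82, 24, 77, 37, 50, 27]
enqueue(56): [82, 24, 77, 37, 50, 27, 56]
dequeue(): [24, 77, 37, 50, 27, 56]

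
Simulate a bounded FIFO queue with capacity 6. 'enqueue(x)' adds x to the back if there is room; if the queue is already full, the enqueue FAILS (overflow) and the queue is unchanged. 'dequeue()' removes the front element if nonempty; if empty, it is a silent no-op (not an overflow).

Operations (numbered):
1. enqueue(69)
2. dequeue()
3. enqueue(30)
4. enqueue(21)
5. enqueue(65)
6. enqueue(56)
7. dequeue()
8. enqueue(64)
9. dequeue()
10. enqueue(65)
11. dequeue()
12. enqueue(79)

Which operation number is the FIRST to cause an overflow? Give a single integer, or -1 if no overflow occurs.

1. enqueue(69): size=1
2. dequeue(): size=0
3. enqueue(30): size=1
4. enqueue(21): size=2
5. enqueue(65): size=3
6. enqueue(56): size=4
7. dequeue(): size=3
8. enqueue(64): size=4
9. dequeue(): size=3
10. enqueue(65): size=4
11. dequeue(): size=3
12. enqueue(79): size=4

Answer: -1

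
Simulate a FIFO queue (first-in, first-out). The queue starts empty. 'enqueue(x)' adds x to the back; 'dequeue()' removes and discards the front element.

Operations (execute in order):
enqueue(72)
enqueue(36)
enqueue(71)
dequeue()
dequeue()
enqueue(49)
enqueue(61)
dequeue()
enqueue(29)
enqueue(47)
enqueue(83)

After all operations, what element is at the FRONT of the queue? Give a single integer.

Answer: 49

Derivation:
enqueue(72): queue = [72]
enqueue(36): queue = [72, 36]
enqueue(71): queue = [72, 36, 71]
dequeue(): queue = [36, 71]
dequeue(): queue = [71]
enqueue(49): queue = [71, 49]
enqueue(61): queue = [71, 49, 61]
dequeue(): queue = [49, 61]
enqueue(29): queue = [49, 61, 29]
enqueue(47): queue = [49, 61, 29, 47]
enqueue(83): queue = [49, 61, 29, 47, 83]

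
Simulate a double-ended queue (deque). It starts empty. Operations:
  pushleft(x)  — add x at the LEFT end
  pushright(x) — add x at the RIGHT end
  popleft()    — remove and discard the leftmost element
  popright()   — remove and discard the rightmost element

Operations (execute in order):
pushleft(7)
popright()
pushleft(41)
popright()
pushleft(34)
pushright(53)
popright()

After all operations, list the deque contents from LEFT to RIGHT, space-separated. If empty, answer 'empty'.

pushleft(7): [7]
popright(): []
pushleft(41): [41]
popright(): []
pushleft(34): [34]
pushright(53): [34, 53]
popright(): [34]

Answer: 34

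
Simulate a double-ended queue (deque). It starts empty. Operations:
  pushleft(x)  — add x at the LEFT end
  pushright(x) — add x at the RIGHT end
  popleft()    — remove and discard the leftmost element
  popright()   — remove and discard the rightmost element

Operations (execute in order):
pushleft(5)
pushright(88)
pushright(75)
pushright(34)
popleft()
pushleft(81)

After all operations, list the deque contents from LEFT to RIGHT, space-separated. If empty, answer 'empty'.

Answer: 81 88 75 34

Derivation:
pushleft(5): [5]
pushright(88): [5, 88]
pushright(75): [5, 88, 75]
pushright(34): [5, 88, 75, 34]
popleft(): [88, 75, 34]
pushleft(81): [81, 88, 75, 34]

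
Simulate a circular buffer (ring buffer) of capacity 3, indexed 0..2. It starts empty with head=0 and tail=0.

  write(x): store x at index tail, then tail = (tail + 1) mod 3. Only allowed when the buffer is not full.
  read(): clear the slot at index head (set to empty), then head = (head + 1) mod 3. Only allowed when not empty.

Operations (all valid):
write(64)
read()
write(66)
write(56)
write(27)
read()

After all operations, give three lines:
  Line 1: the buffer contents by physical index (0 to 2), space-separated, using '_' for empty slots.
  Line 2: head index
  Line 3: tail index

write(64): buf=[64 _ _], head=0, tail=1, size=1
read(): buf=[_ _ _], head=1, tail=1, size=0
write(66): buf=[_ 66 _], head=1, tail=2, size=1
write(56): buf=[_ 66 56], head=1, tail=0, size=2
write(27): buf=[27 66 56], head=1, tail=1, size=3
read(): buf=[27 _ 56], head=2, tail=1, size=2

Answer: 27 _ 56
2
1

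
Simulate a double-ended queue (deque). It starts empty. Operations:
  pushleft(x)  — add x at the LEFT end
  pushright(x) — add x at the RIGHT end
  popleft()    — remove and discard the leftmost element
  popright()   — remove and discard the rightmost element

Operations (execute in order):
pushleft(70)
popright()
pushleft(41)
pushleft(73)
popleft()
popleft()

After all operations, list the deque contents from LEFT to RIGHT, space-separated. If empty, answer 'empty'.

pushleft(70): [70]
popright(): []
pushleft(41): [41]
pushleft(73): [73, 41]
popleft(): [41]
popleft(): []

Answer: empty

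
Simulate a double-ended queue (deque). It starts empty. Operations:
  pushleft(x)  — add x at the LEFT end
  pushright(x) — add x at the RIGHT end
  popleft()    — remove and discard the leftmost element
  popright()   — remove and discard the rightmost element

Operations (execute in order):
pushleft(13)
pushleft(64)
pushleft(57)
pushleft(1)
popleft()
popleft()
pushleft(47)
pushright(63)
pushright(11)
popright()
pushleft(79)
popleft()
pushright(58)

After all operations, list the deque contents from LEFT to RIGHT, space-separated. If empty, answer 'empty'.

Answer: 47 64 13 63 58

Derivation:
pushleft(13): [13]
pushleft(64): [64, 13]
pushleft(57): [57, 64, 13]
pushleft(1): [1, 57, 64, 13]
popleft(): [57, 64, 13]
popleft(): [64, 13]
pushleft(47): [47, 64, 13]
pushright(63): [47, 64, 13, 63]
pushright(11): [47, 64, 13, 63, 11]
popright(): [47, 64, 13, 63]
pushleft(79): [79, 47, 64, 13, 63]
popleft(): [47, 64, 13, 63]
pushright(58): [47, 64, 13, 63, 58]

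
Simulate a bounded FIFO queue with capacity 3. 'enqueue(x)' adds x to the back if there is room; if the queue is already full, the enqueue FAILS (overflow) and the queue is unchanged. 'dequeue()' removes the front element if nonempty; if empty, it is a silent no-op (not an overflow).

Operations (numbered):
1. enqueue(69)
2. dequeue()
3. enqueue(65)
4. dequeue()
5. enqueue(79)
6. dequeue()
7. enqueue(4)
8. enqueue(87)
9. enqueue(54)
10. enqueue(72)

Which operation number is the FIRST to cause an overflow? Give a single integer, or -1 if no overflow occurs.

1. enqueue(69): size=1
2. dequeue(): size=0
3. enqueue(65): size=1
4. dequeue(): size=0
5. enqueue(79): size=1
6. dequeue(): size=0
7. enqueue(4): size=1
8. enqueue(87): size=2
9. enqueue(54): size=3
10. enqueue(72): size=3=cap → OVERFLOW (fail)

Answer: 10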